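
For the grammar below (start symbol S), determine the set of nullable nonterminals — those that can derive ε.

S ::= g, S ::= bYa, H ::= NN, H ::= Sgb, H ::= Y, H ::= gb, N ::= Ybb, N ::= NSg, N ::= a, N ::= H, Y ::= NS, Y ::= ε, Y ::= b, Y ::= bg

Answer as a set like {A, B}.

Directly nullable (have an ε-rule): {Y}.
H is nullable via H -> Y (every symbol on the right is already known nullable).
N is nullable via N -> H (every symbol on the right is already known nullable).
Not nullable: S — each has a terminal in every rule's right-hand side or depends on a non-nullable symbol.

{H, N, Y}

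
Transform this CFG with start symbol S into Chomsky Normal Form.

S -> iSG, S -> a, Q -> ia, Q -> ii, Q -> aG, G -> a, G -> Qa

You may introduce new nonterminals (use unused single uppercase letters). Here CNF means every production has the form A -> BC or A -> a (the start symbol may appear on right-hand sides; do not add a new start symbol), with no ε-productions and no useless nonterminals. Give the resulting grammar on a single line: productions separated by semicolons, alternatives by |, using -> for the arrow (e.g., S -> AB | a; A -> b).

No ε-productions.
No unit productions to eliminate.
TERM: introduce A -> a, B -> i and substitute in every rule of length ≥2.
BIN: S -> BSG becomes S -> BC, C -> SG.

S -> a | BC; A -> a; B -> i; C -> SG; G -> a | QA; Q -> AG | BA | BB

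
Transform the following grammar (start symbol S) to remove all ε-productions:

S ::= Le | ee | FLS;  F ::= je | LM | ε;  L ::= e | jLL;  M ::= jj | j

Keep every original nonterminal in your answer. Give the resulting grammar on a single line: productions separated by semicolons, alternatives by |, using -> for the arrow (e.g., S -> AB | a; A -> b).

S -> LS | Le | ee | FLS; F -> LM | je; L -> e | jLL; M -> j | jj

Nullable set: {F}.
S -> FLS: F nullable, giving FLS | LS.
Drop F -> ε.
Unchanged (no nullable symbols): S -> Le; S -> ee; F -> LM; F -> je; L -> e; L -> jLL; M -> j; M -> jj.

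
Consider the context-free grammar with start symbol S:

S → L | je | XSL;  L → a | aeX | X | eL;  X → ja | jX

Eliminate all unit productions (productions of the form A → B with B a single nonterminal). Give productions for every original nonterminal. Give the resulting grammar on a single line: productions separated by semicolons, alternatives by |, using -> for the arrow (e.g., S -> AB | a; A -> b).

S -> a | eL | jX | ja | je | XSL | aeX; L -> a | eL | jX | ja | aeX; X -> jX | ja

Unit productions: L->X, S->L.
Unit pairs (A ⇒* B via units): (L,X), (S,L), (S,X).
S: inherits non-unit rules of {L, S, X} → XSL | a | aeX | eL | jX | ja | je.
L: inherits non-unit rules of {L, X} → a | aeX | eL | jX | ja.
X: inherits non-unit rules of {X} → jX | ja.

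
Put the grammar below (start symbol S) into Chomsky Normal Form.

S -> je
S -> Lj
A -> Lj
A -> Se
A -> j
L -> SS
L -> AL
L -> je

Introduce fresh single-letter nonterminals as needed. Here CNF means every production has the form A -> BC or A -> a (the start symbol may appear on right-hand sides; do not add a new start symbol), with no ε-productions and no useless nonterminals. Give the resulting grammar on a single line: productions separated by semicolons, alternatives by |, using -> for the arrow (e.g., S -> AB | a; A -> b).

No ε-productions.
No unit productions to eliminate.
TERM: introduce C -> e, B -> j and substitute in every rule of length ≥2.

S -> BC | LB; A -> j | LB | SC; B -> j; C -> e; L -> AL | BC | SS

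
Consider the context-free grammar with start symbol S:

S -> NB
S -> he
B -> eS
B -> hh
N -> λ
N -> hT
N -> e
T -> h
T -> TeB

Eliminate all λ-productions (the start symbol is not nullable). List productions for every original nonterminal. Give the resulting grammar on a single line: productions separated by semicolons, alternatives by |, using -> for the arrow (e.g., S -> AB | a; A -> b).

S -> B | NB | he; B -> eS | hh; N -> e | hT; T -> h | TeB

Nullable set: {N}.
S -> NB: N nullable, giving B | NB.
Drop N -> λ.
Unchanged (no nullable symbols): S -> he; B -> eS; B -> hh; N -> e; N -> hT; T -> TeB; T -> h.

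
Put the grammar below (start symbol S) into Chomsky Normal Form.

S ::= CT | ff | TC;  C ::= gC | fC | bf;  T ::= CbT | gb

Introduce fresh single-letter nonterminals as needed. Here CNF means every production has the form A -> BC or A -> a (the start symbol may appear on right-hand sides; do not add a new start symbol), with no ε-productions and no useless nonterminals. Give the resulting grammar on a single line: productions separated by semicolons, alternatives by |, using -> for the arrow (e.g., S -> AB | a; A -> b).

S -> BB | CT | TC; A -> b; B -> f; C -> AB | BC | DC; D -> g; E -> AT; T -> CE | DA

No ε-productions.
No unit productions to eliminate.
TERM: introduce A -> b, B -> f, D -> g and substitute in every rule of length ≥2.
BIN: T -> CAT becomes T -> CE, E -> AT.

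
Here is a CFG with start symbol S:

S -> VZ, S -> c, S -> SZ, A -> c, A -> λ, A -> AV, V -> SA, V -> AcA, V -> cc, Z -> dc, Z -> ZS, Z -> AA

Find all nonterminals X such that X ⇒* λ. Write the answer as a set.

{A, Z}

Directly nullable (have an ε-rule): {A}.
Z is nullable via Z -> AA (every symbol on the right is already known nullable).
Not nullable: S, V — each has a terminal in every rule's right-hand side or depends on a non-nullable symbol.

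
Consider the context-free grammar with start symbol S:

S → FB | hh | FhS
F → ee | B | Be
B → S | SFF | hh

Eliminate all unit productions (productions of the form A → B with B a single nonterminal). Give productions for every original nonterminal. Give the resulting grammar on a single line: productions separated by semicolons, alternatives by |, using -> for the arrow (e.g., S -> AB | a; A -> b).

S -> FB | hh | FhS; B -> FB | hh | FhS | SFF; F -> Be | FB | ee | hh | FhS | SFF

Unit productions: B->S, F->B.
Unit pairs (A ⇒* B via units): (B,S), (F,B), (F,S).
S: inherits non-unit rules of {S} → FB | FhS | hh.
B: inherits non-unit rules of {B, S} → FB | FhS | SFF | hh.
F: inherits non-unit rules of {B, F, S} → Be | FB | FhS | SFF | ee | hh.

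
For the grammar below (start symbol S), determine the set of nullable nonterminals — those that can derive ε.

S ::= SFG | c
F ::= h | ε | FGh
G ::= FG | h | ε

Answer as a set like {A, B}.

Directly nullable (have an ε-rule): {F, G}.
Not nullable: S — each has a terminal in every rule's right-hand side or depends on a non-nullable symbol.

{F, G}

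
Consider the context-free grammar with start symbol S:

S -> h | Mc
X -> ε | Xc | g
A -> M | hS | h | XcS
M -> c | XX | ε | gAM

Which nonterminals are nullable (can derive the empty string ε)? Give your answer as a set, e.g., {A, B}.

{A, M, X}

Directly nullable (have an ε-rule): {M, X}.
A is nullable via A -> M (every symbol on the right is already known nullable).
Not nullable: S — each has a terminal in every rule's right-hand side or depends on a non-nullable symbol.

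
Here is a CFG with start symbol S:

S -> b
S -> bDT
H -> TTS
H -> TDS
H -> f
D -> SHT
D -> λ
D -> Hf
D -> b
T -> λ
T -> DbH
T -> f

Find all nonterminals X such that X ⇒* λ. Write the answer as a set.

Directly nullable (have an ε-rule): {D, T}.
Not nullable: H, S — each has a terminal in every rule's right-hand side or depends on a non-nullable symbol.

{D, T}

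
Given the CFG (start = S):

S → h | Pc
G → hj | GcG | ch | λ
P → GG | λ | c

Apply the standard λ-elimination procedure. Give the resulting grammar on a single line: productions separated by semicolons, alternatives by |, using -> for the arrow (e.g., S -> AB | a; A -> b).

Nullable set: {G, P}.
S -> Pc: P nullable, giving Pc | c.
Drop G -> λ.
G -> GcG: G, G nullable, giving Gc | GcG | c | cG.
Drop P -> λ.
P -> GG: G, G nullable, giving G | GG.
Unchanged (no nullable symbols): S -> h; G -> ch; G -> hj; P -> c.

S -> c | h | Pc; G -> c | Gc | cG | ch | hj | GcG; P -> G | c | GG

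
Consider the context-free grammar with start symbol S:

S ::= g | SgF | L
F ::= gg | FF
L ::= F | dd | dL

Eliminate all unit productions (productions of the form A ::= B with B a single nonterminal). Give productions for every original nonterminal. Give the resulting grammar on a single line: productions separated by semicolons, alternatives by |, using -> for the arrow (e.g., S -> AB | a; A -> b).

S -> g | FF | dL | dd | gg | SgF; F -> FF | gg; L -> FF | dL | dd | gg

Unit productions: L->F, S->L.
Unit pairs (A ⇒* B via units): (L,F), (S,F), (S,L).
S: inherits non-unit rules of {F, L, S} → FF | SgF | dL | dd | g | gg.
F: inherits non-unit rules of {F} → FF | gg.
L: inherits non-unit rules of {F, L} → FF | dL | dd | gg.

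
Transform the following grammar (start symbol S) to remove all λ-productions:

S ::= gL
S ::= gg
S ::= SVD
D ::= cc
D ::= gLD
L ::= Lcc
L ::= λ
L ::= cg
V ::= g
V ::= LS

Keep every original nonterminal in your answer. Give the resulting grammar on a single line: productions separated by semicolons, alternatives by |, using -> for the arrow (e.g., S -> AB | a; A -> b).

S -> g | gL | gg | SVD; D -> cc | gD | gLD; L -> cc | cg | Lcc; V -> S | g | LS

Nullable set: {L}.
S -> gL: L nullable, giving g | gL.
D -> gLD: L nullable, giving gD | gLD.
Drop L -> λ.
L -> Lcc: L nullable, giving Lcc | cc.
V -> LS: L nullable, giving LS | S.
Unchanged (no nullable symbols): S -> SVD; S -> gg; D -> cc; L -> cg; V -> g.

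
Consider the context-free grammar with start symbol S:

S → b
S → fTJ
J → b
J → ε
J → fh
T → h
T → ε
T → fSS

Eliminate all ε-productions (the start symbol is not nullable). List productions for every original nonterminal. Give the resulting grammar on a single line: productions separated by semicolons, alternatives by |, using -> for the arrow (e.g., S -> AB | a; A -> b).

S -> b | f | fJ | fT | fTJ; J -> b | fh; T -> h | fSS

Nullable set: {J, T}.
S -> fTJ: T, J nullable, giving f | fJ | fT | fTJ.
Drop J -> ε.
Drop T -> ε.
Unchanged (no nullable symbols): S -> b; J -> b; J -> fh; T -> fSS; T -> h.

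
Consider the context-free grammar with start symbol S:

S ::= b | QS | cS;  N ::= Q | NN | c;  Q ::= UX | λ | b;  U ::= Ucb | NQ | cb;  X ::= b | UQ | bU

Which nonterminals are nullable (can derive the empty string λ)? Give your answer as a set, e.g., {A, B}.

{N, Q, U, X}

Directly nullable (have an ε-rule): {Q}.
N is nullable via N -> Q (every symbol on the right is already known nullable).
U is nullable via U -> NQ (every symbol on the right is already known nullable).
X is nullable via X -> UQ (every symbol on the right is already known nullable).
Not nullable: S — each has a terminal in every rule's right-hand side or depends on a non-nullable symbol.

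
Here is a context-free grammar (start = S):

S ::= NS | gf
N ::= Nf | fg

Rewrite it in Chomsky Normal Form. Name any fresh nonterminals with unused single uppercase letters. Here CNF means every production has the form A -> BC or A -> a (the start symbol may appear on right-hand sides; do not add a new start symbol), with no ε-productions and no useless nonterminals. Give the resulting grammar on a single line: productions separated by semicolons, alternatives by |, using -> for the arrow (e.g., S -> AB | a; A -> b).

S -> BA | NS; A -> f; B -> g; N -> AB | NA

No ε-productions.
No unit productions to eliminate.
TERM: introduce A -> f, B -> g and substitute in every rule of length ≥2.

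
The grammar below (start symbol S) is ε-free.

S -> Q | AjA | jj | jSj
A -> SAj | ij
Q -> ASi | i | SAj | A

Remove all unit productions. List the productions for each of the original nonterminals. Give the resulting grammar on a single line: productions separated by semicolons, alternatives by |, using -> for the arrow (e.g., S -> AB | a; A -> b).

Unit productions: Q->A, S->Q.
Unit pairs (A ⇒* B via units): (Q,A), (S,A), (S,Q).
S: inherits non-unit rules of {A, Q, S} → ASi | AjA | SAj | i | ij | jSj | jj.
A: inherits non-unit rules of {A} → SAj | ij.
Q: inherits non-unit rules of {A, Q} → ASi | SAj | i | ij.

S -> i | ij | jj | ASi | AjA | SAj | jSj; A -> ij | SAj; Q -> i | ij | ASi | SAj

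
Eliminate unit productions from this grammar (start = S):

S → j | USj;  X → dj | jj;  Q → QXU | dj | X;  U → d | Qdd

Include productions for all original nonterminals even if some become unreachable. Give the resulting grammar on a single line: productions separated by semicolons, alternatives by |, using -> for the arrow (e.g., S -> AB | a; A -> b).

S -> j | USj; Q -> dj | jj | QXU; U -> d | Qdd; X -> dj | jj

Unit productions: Q->X.
Unit pairs (A ⇒* B via units): (Q,X).
S: inherits non-unit rules of {S} → USj | j.
Q: inherits non-unit rules of {Q, X} → QXU | dj | jj.
U: inherits non-unit rules of {U} → Qdd | d.
X: inherits non-unit rules of {X} → dj | jj.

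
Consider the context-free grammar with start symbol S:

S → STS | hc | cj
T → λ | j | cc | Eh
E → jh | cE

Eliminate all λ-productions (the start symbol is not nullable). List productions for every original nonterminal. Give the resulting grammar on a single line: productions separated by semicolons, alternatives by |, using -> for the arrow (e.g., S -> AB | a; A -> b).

Nullable set: {T}.
S -> STS: T nullable, giving SS | STS.
Drop T -> λ.
Unchanged (no nullable symbols): S -> cj; S -> hc; E -> cE; E -> jh; T -> Eh; T -> cc; T -> j.

S -> SS | cj | hc | STS; E -> cE | jh; T -> j | Eh | cc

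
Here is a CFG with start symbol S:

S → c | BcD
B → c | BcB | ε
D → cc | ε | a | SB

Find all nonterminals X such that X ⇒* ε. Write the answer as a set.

{B, D}

Directly nullable (have an ε-rule): {B, D}.
Not nullable: S — each has a terminal in every rule's right-hand side or depends on a non-nullable symbol.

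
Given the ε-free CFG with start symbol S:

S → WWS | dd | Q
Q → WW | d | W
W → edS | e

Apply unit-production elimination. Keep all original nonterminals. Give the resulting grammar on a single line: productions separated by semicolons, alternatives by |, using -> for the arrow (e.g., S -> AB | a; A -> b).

S -> d | e | WW | dd | WWS | edS; Q -> d | e | WW | edS; W -> e | edS

Unit productions: Q->W, S->Q.
Unit pairs (A ⇒* B via units): (Q,W), (S,Q), (S,W).
S: inherits non-unit rules of {Q, S, W} → WW | WWS | d | dd | e | edS.
Q: inherits non-unit rules of {Q, W} → WW | d | e | edS.
W: inherits non-unit rules of {W} → e | edS.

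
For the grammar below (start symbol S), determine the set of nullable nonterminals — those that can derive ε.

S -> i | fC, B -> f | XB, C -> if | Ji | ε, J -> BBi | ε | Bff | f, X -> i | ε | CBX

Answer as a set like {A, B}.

{C, J, X}

Directly nullable (have an ε-rule): {C, J, X}.
Not nullable: B, S — each has a terminal in every rule's right-hand side or depends on a non-nullable symbol.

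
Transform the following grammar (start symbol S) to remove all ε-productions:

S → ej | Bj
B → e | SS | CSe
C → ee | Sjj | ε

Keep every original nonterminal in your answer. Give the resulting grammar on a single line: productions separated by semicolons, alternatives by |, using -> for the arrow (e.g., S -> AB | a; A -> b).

Nullable set: {C}.
B -> CSe: C nullable, giving CSe | Se.
Drop C -> ε.
Unchanged (no nullable symbols): S -> Bj; S -> ej; B -> SS; B -> e; C -> Sjj; C -> ee.

S -> Bj | ej; B -> e | SS | Se | CSe; C -> ee | Sjj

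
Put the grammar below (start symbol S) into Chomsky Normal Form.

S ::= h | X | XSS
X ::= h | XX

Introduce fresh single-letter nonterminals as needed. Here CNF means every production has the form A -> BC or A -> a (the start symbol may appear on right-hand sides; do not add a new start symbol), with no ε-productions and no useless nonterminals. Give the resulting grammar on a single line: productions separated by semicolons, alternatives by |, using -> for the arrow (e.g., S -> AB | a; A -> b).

S -> h | XA | XX; A -> SS; X -> h | XX

No ε-productions.
After unit-elimination: S -> h | XX | XSS; X -> h | XX.
BIN: S -> XSS becomes S -> XA, A -> SS.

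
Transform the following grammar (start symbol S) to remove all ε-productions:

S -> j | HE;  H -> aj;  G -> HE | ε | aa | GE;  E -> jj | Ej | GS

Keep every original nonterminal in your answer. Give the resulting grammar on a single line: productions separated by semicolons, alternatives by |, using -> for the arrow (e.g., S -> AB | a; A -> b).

Nullable set: {G}.
E -> GS: G nullable, giving GS | S.
Drop G -> ε.
G -> GE: G nullable, giving E | GE.
Unchanged (no nullable symbols): S -> HE; S -> j; E -> Ej; E -> jj; G -> HE; G -> aa; H -> aj.

S -> j | HE; E -> S | Ej | GS | jj; G -> E | GE | HE | aa; H -> aj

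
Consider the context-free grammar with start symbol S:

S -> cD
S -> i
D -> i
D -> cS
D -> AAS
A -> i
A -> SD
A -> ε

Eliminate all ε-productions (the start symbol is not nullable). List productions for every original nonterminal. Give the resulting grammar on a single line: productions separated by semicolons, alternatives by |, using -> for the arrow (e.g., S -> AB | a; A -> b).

S -> i | cD; A -> i | SD; D -> S | i | AS | cS | AAS

Nullable set: {A}.
Drop A -> ε.
D -> AAS: A, A nullable, giving AAS | AS | S.
Unchanged (no nullable symbols): S -> cD; S -> i; A -> SD; A -> i; D -> cS; D -> i.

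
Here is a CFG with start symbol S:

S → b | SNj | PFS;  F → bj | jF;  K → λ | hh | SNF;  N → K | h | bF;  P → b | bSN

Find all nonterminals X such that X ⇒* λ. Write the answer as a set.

{K, N}

Directly nullable (have an ε-rule): {K}.
N is nullable via N -> K (every symbol on the right is already known nullable).
Not nullable: F, P, S — each has a terminal in every rule's right-hand side or depends on a non-nullable symbol.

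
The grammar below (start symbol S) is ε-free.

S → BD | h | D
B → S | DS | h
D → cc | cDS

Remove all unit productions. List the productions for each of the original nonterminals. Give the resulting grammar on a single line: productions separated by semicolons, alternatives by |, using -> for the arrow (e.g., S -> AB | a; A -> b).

S -> h | BD | cc | cDS; B -> h | BD | DS | cc | cDS; D -> cc | cDS

Unit productions: B->S, S->D.
Unit pairs (A ⇒* B via units): (B,D), (B,S), (S,D).
S: inherits non-unit rules of {D, S} → BD | cDS | cc | h.
B: inherits non-unit rules of {B, D, S} → BD | DS | cDS | cc | h.
D: inherits non-unit rules of {D} → cDS | cc.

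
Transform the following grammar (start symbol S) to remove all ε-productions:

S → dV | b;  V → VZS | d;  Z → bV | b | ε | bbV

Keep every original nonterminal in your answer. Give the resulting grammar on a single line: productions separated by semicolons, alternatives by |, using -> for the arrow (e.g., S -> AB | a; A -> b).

Nullable set: {Z}.
V -> VZS: Z nullable, giving VS | VZS.
Drop Z -> ε.
Unchanged (no nullable symbols): S -> b; S -> dV; V -> d; Z -> b; Z -> bV; Z -> bbV.

S -> b | dV; V -> d | VS | VZS; Z -> b | bV | bbV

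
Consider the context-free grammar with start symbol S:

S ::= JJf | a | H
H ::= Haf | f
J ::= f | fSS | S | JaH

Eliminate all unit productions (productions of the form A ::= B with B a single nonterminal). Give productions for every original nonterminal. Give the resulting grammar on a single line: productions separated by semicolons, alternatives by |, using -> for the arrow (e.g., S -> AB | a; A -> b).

S -> a | f | Haf | JJf; H -> f | Haf; J -> a | f | Haf | JJf | JaH | fSS

Unit productions: J->S, S->H.
Unit pairs (A ⇒* B via units): (J,H), (J,S), (S,H).
S: inherits non-unit rules of {H, S} → Haf | JJf | a | f.
H: inherits non-unit rules of {H} → Haf | f.
J: inherits non-unit rules of {H, J, S} → Haf | JJf | JaH | a | f | fSS.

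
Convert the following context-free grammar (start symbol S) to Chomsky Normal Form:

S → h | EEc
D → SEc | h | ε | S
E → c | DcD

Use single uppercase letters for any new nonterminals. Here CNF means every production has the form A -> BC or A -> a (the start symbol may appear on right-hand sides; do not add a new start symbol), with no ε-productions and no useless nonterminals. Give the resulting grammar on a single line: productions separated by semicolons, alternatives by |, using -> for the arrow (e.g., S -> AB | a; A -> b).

S -> h | EG; A -> c; B -> EA; C -> EA; D -> h | EB | SC; E -> c | AD | DA | DF; F -> AD; G -> EA

Nullable: {D}; after ε-elimination: S -> h | EEc; D -> S | h | SEc; E -> c | Dc | cD | DcD.
After unit-elimination: S -> h | EEc; D -> h | EEc | SEc; E -> c | Dc | cD | DcD.
TERM: introduce A -> c and substitute in every rule of length ≥2.
BIN: D -> EEA becomes D -> EB, B -> EA; D -> SEA becomes D -> SC, C -> EA; E -> DAD becomes E -> DF, F -> AD; S -> EEA becomes S -> EG, G -> EA.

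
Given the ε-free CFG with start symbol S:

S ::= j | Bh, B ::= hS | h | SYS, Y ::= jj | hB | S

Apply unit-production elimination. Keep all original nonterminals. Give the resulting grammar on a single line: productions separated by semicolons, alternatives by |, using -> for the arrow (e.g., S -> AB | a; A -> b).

Unit productions: Y->S.
Unit pairs (A ⇒* B via units): (Y,S).
S: inherits non-unit rules of {S} → Bh | j.
B: inherits non-unit rules of {B} → SYS | h | hS.
Y: inherits non-unit rules of {S, Y} → Bh | hB | j | jj.

S -> j | Bh; B -> h | hS | SYS; Y -> j | Bh | hB | jj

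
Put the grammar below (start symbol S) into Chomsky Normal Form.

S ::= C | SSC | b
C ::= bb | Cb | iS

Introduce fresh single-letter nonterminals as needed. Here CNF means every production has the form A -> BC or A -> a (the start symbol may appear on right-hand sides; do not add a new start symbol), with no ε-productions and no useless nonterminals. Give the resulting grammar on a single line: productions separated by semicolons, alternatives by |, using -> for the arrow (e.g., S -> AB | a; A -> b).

S -> b | AA | BS | CA | SD; A -> b; B -> i; C -> AA | BS | CA; D -> SC

No ε-productions.
After unit-elimination: S -> b | Cb | bb | iS | SSC; C -> Cb | bb | iS.
TERM: introduce A -> b, B -> i and substitute in every rule of length ≥2.
BIN: S -> SSC becomes S -> SD, D -> SC.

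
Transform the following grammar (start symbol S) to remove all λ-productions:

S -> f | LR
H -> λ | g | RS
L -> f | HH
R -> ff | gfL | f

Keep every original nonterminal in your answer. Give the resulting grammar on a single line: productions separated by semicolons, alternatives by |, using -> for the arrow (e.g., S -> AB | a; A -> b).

S -> R | f | LR; H -> g | RS; L -> H | f | HH; R -> f | ff | gf | gfL

Nullable set: {H, L}.
S -> LR: L nullable, giving LR | R.
Drop H -> λ.
L -> HH: H, H nullable, giving H | HH.
R -> gfL: L nullable, giving gf | gfL.
Unchanged (no nullable symbols): S -> f; H -> RS; H -> g; L -> f; R -> f; R -> ff.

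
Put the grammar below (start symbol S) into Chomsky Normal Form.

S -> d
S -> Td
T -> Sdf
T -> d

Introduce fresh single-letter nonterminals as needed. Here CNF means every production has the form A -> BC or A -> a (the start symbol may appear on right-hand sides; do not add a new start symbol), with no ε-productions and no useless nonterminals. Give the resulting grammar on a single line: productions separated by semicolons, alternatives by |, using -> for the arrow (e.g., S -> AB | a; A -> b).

S -> d | TA; A -> d; B -> f; C -> AB; T -> d | SC

No ε-productions.
No unit productions to eliminate.
TERM: introduce A -> d, B -> f and substitute in every rule of length ≥2.
BIN: T -> SAB becomes T -> SC, C -> AB.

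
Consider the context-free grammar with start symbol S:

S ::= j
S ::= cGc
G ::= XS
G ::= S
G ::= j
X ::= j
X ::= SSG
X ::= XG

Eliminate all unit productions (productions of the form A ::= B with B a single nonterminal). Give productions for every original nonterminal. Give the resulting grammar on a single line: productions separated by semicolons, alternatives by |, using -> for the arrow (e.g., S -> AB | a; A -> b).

Unit productions: G->S.
Unit pairs (A ⇒* B via units): (G,S).
S: inherits non-unit rules of {S} → cGc | j.
G: inherits non-unit rules of {G, S} → XS | cGc | j.
X: inherits non-unit rules of {X} → SSG | XG | j.

S -> j | cGc; G -> j | XS | cGc; X -> j | XG | SSG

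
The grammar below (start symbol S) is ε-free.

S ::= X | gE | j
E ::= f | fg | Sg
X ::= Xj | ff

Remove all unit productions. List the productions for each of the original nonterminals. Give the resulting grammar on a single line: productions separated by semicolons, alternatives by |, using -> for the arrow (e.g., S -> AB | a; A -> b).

S -> j | Xj | ff | gE; E -> f | Sg | fg; X -> Xj | ff

Unit productions: S->X.
Unit pairs (A ⇒* B via units): (S,X).
S: inherits non-unit rules of {S, X} → Xj | ff | gE | j.
E: inherits non-unit rules of {E} → Sg | f | fg.
X: inherits non-unit rules of {X} → Xj | ff.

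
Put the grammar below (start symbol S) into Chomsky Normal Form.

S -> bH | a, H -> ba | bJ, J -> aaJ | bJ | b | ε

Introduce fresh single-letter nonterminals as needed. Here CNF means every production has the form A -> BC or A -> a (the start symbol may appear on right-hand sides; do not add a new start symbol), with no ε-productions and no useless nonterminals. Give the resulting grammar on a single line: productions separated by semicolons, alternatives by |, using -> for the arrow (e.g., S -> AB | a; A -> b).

Nullable: {J}; after ε-elimination: S -> a | bH; H -> b | bJ | ba; J -> b | aa | bJ | aaJ.
No unit productions to eliminate.
TERM: introduce B -> a, A -> b and substitute in every rule of length ≥2.
BIN: J -> BBJ becomes J -> BC, C -> BJ.

S -> a | AH; A -> b; B -> a; C -> BJ; H -> b | AB | AJ; J -> b | AJ | BB | BC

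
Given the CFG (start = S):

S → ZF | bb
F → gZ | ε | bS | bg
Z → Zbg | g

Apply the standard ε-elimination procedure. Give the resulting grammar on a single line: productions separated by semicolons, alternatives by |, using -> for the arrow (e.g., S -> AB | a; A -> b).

Nullable set: {F}.
S -> ZF: F nullable, giving Z | ZF.
Drop F -> ε.
Unchanged (no nullable symbols): S -> bb; F -> bS; F -> bg; F -> gZ; Z -> Zbg; Z -> g.

S -> Z | ZF | bb; F -> bS | bg | gZ; Z -> g | Zbg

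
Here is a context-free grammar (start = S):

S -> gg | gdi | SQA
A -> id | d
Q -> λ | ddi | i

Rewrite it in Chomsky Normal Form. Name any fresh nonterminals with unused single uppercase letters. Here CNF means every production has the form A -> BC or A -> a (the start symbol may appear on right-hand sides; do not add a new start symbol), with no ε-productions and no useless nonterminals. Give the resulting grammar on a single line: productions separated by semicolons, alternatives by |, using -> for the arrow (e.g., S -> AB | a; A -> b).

S -> DD | DF | SA | SG; A -> d | BC; B -> i; C -> d; D -> g; E -> CB; F -> CB; G -> QA; Q -> i | CE

Nullable: {Q}; after ε-elimination: S -> SA | gg | SQA | gdi; A -> d | id; Q -> i | ddi.
No unit productions to eliminate.
TERM: introduce C -> d, D -> g, B -> i and substitute in every rule of length ≥2.
BIN: Q -> CCB becomes Q -> CE, E -> CB; S -> DCB becomes S -> DF, F -> CB; S -> SQA becomes S -> SG, G -> QA.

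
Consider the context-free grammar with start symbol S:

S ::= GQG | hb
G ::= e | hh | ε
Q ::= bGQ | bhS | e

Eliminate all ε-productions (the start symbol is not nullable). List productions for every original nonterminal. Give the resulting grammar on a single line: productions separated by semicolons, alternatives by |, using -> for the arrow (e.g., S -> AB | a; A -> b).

Nullable set: {G}.
S -> GQG: G, G nullable, giving GQ | GQG | Q | QG.
Drop G -> ε.
Q -> bGQ: G nullable, giving bGQ | bQ.
Unchanged (no nullable symbols): S -> hb; G -> e; G -> hh; Q -> bhS; Q -> e.

S -> Q | GQ | QG | hb | GQG; G -> e | hh; Q -> e | bQ | bGQ | bhS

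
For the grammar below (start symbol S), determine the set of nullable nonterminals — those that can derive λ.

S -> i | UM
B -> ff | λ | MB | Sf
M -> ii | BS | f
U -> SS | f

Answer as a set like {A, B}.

Directly nullable (have an ε-rule): {B}.
Not nullable: M, S, U — each has a terminal in every rule's right-hand side or depends on a non-nullable symbol.

{B}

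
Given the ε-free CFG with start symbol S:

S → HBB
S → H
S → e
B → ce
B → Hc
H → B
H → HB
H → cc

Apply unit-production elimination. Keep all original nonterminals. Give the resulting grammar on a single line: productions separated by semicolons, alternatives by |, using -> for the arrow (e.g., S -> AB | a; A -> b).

Unit productions: H->B, S->H.
Unit pairs (A ⇒* B via units): (H,B), (S,B), (S,H).
S: inherits non-unit rules of {B, H, S} → HB | HBB | Hc | cc | ce | e.
B: inherits non-unit rules of {B} → Hc | ce.
H: inherits non-unit rules of {B, H} → HB | Hc | cc | ce.

S -> e | HB | Hc | cc | ce | HBB; B -> Hc | ce; H -> HB | Hc | cc | ce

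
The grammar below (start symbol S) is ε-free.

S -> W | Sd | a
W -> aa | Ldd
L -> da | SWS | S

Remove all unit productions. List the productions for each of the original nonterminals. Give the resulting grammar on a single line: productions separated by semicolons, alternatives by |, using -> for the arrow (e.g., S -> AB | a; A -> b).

Unit productions: L->S, S->W.
Unit pairs (A ⇒* B via units): (L,S), (L,W), (S,W).
S: inherits non-unit rules of {S, W} → Ldd | Sd | a | aa.
L: inherits non-unit rules of {L, S, W} → Ldd | SWS | Sd | a | aa | da.
W: inherits non-unit rules of {W} → Ldd | aa.

S -> a | Sd | aa | Ldd; L -> a | Sd | aa | da | Ldd | SWS; W -> aa | Ldd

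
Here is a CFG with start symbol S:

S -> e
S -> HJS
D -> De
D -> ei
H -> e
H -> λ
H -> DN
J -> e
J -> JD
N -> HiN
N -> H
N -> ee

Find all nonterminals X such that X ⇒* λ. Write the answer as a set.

{H, N}

Directly nullable (have an ε-rule): {H}.
N is nullable via N -> H (every symbol on the right is already known nullable).
Not nullable: D, J, S — each has a terminal in every rule's right-hand side or depends on a non-nullable symbol.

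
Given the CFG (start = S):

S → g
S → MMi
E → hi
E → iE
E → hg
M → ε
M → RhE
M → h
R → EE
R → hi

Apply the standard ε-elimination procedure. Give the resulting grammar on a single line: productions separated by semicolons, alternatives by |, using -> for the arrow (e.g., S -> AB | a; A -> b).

S -> g | i | Mi | MMi; E -> hg | hi | iE; M -> h | RhE; R -> EE | hi

Nullable set: {M}.
S -> MMi: M, M nullable, giving MMi | Mi | i.
Drop M -> ε.
Unchanged (no nullable symbols): S -> g; E -> hg; E -> hi; E -> iE; M -> RhE; M -> h; R -> EE; R -> hi.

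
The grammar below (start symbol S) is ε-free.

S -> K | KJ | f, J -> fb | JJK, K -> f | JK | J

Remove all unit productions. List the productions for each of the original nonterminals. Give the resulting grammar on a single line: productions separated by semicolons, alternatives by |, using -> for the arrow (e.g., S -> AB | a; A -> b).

Unit productions: K->J, S->K.
Unit pairs (A ⇒* B via units): (K,J), (S,J), (S,K).
S: inherits non-unit rules of {J, K, S} → JJK | JK | KJ | f | fb.
J: inherits non-unit rules of {J} → JJK | fb.
K: inherits non-unit rules of {J, K} → JJK | JK | f | fb.

S -> f | JK | KJ | fb | JJK; J -> fb | JJK; K -> f | JK | fb | JJK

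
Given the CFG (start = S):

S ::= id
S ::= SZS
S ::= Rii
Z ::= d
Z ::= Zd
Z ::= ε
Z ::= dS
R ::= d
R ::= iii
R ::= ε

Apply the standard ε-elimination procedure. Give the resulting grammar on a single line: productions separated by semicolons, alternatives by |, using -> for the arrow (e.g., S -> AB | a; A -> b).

Nullable set: {R, Z}.
S -> Rii: R nullable, giving Rii | ii.
S -> SZS: Z nullable, giving SS | SZS.
Drop R -> ε.
Drop Z -> ε.
Z -> Zd: Z nullable, giving Zd | d.
Unchanged (no nullable symbols): S -> id; R -> d; R -> iii; Z -> d; Z -> dS.

S -> SS | id | ii | Rii | SZS; R -> d | iii; Z -> d | Zd | dS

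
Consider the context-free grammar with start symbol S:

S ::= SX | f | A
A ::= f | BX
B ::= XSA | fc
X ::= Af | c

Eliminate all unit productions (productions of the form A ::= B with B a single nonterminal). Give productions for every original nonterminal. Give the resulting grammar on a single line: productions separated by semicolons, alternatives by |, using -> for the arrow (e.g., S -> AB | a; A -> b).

Unit productions: S->A.
Unit pairs (A ⇒* B via units): (S,A).
S: inherits non-unit rules of {A, S} → BX | SX | f.
A: inherits non-unit rules of {A} → BX | f.
B: inherits non-unit rules of {B} → XSA | fc.
X: inherits non-unit rules of {X} → Af | c.

S -> f | BX | SX; A -> f | BX; B -> fc | XSA; X -> c | Af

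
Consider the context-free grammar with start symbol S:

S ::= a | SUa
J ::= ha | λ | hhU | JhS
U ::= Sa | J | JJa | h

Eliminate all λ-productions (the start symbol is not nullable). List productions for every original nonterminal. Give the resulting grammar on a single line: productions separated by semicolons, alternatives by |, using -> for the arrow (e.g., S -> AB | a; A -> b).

S -> a | Sa | SUa; J -> hS | ha | hh | JhS | hhU; U -> J | a | h | Ja | Sa | JJa

Nullable set: {J, U}.
S -> SUa: U nullable, giving SUa | Sa.
Drop J -> λ.
J -> JhS: J nullable, giving JhS | hS.
J -> hhU: U nullable, giving hh | hhU.
U -> J: J nullable, giving J.
U -> JJa: J, J nullable, giving JJa | Ja | a.
Unchanged (no nullable symbols): S -> a; J -> ha; U -> Sa; U -> h.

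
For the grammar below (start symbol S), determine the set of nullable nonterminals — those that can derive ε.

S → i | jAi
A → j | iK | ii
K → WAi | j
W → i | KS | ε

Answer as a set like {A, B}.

Directly nullable (have an ε-rule): {W}.
Not nullable: A, K, S — each has a terminal in every rule's right-hand side or depends on a non-nullable symbol.

{W}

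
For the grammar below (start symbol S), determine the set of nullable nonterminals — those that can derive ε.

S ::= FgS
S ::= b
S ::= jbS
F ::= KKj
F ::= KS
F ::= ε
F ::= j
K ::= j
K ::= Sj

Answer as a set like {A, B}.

{F}

Directly nullable (have an ε-rule): {F}.
Not nullable: K, S — each has a terminal in every rule's right-hand side or depends on a non-nullable symbol.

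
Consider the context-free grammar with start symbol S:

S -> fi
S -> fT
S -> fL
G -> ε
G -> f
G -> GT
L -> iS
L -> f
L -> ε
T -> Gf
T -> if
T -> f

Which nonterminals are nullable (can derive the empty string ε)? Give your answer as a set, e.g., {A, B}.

{G, L}

Directly nullable (have an ε-rule): {G, L}.
Not nullable: S, T — each has a terminal in every rule's right-hand side or depends on a non-nullable symbol.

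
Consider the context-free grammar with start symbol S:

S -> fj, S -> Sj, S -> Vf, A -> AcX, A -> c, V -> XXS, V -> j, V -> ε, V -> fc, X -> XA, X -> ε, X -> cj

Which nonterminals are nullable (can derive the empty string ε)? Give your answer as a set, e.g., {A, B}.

{V, X}

Directly nullable (have an ε-rule): {V, X}.
Not nullable: A, S — each has a terminal in every rule's right-hand side or depends on a non-nullable symbol.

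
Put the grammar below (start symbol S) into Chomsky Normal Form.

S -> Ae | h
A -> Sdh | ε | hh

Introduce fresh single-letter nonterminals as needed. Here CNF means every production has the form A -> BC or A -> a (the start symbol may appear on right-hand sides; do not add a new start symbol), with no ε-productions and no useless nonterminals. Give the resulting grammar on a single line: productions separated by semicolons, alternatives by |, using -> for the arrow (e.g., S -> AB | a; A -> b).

S -> e | h | AD; A -> CC | SE; B -> d; C -> h; D -> e; E -> BC

Nullable: {A}; after ε-elimination: S -> e | h | Ae; A -> hh | Sdh.
No unit productions to eliminate.
TERM: introduce B -> d, D -> e, C -> h and substitute in every rule of length ≥2.
BIN: A -> SBC becomes A -> SE, E -> BC.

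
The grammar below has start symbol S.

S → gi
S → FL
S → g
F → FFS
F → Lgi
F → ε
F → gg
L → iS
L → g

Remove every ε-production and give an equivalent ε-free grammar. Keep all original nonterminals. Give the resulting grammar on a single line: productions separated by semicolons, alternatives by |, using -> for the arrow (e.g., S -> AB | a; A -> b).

Nullable set: {F}.
S -> FL: F nullable, giving FL | L.
Drop F -> ε.
F -> FFS: F, F nullable, giving FFS | FS | S.
Unchanged (no nullable symbols): S -> g; S -> gi; F -> Lgi; F -> gg; L -> g; L -> iS.

S -> L | g | FL | gi; F -> S | FS | gg | FFS | Lgi; L -> g | iS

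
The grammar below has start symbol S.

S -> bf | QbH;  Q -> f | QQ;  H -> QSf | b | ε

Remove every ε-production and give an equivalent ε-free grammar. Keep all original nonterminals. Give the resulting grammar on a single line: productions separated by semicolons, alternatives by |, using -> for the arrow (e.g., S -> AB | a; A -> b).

S -> Qb | bf | QbH; H -> b | QSf; Q -> f | QQ

Nullable set: {H}.
S -> QbH: H nullable, giving Qb | QbH.
Drop H -> ε.
Unchanged (no nullable symbols): S -> bf; H -> QSf; H -> b; Q -> QQ; Q -> f.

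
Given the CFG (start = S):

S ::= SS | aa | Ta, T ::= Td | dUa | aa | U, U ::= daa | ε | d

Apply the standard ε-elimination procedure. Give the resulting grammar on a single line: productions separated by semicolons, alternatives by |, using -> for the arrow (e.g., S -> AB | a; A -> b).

Nullable set: {T, U}.
S -> Ta: T nullable, giving Ta | a.
T -> Td: T nullable, giving Td | d.
T -> U: U nullable, giving U.
T -> dUa: U nullable, giving dUa | da.
Drop U -> ε.
Unchanged (no nullable symbols): S -> SS; S -> aa; T -> aa; U -> d; U -> daa.

S -> a | SS | Ta | aa; T -> U | d | Td | aa | da | dUa; U -> d | daa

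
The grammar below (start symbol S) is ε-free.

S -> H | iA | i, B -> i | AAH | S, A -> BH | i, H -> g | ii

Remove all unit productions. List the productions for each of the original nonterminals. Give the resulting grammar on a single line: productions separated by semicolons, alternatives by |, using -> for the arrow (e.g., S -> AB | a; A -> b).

S -> g | i | iA | ii; A -> i | BH; B -> g | i | iA | ii | AAH; H -> g | ii

Unit productions: B->S, S->H.
Unit pairs (A ⇒* B via units): (B,H), (B,S), (S,H).
S: inherits non-unit rules of {H, S} → g | i | iA | ii.
A: inherits non-unit rules of {A} → BH | i.
B: inherits non-unit rules of {B, H, S} → AAH | g | i | iA | ii.
H: inherits non-unit rules of {H} → g | ii.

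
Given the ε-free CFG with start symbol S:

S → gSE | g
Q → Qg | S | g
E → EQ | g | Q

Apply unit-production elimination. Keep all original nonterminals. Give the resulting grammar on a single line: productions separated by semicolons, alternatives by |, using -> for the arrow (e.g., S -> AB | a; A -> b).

S -> g | gSE; E -> g | EQ | Qg | gSE; Q -> g | Qg | gSE

Unit productions: E->Q, Q->S.
Unit pairs (A ⇒* B via units): (E,Q), (E,S), (Q,S).
S: inherits non-unit rules of {S} → g | gSE.
E: inherits non-unit rules of {E, Q, S} → EQ | Qg | g | gSE.
Q: inherits non-unit rules of {Q, S} → Qg | g | gSE.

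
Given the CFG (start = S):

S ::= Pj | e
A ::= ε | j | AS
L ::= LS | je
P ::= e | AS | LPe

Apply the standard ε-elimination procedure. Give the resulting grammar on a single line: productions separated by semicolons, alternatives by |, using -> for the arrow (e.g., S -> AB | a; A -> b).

Nullable set: {A}.
Drop A -> ε.
A -> AS: A nullable, giving AS | S.
P -> AS: A nullable, giving AS | S.
Unchanged (no nullable symbols): S -> Pj; S -> e; A -> j; L -> LS; L -> je; P -> LPe; P -> e.

S -> e | Pj; A -> S | j | AS; L -> LS | je; P -> S | e | AS | LPe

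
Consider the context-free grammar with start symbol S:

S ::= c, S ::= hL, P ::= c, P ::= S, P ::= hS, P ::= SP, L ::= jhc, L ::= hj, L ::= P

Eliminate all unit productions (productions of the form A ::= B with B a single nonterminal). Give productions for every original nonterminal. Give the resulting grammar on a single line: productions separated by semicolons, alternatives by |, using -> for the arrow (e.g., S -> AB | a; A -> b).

S -> c | hL; L -> c | SP | hL | hS | hj | jhc; P -> c | SP | hL | hS

Unit productions: L->P, P->S.
Unit pairs (A ⇒* B via units): (L,P), (L,S), (P,S).
S: inherits non-unit rules of {S} → c | hL.
L: inherits non-unit rules of {L, P, S} → SP | c | hL | hS | hj | jhc.
P: inherits non-unit rules of {P, S} → SP | c | hL | hS.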